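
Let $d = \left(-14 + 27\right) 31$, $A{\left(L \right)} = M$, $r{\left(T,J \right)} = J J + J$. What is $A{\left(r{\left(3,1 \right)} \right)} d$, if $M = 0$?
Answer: $0$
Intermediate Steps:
$r{\left(T,J \right)} = J + J^{2}$ ($r{\left(T,J \right)} = J^{2} + J = J + J^{2}$)
$A{\left(L \right)} = 0$
$d = 403$ ($d = 13 \cdot 31 = 403$)
$A{\left(r{\left(3,1 \right)} \right)} d = 0 \cdot 403 = 0$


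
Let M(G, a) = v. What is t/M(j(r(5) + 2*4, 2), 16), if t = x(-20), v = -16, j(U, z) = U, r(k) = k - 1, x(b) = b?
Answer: 5/4 ≈ 1.2500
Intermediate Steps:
r(k) = -1 + k
M(G, a) = -16
t = -20
t/M(j(r(5) + 2*4, 2), 16) = -20/(-16) = -20*(-1/16) = 5/4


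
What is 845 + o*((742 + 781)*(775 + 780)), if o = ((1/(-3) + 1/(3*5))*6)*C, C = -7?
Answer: 26525413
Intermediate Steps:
o = 56/5 (o = ((1/(-3) + 1/(3*5))*6)*(-7) = ((1*(-⅓) + 1/15)*6)*(-7) = ((-⅓ + 1*(1/15))*6)*(-7) = ((-⅓ + 1/15)*6)*(-7) = -4/15*6*(-7) = -8/5*(-7) = 56/5 ≈ 11.200)
845 + o*((742 + 781)*(775 + 780)) = 845 + 56*((742 + 781)*(775 + 780))/5 = 845 + 56*(1523*1555)/5 = 845 + (56/5)*2368265 = 845 + 26524568 = 26525413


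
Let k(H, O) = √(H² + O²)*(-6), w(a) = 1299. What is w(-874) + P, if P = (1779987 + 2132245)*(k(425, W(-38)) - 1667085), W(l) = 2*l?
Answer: -6522023282421 - 23473392*√186401 ≈ -6.5322e+12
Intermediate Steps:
k(H, O) = -6*√(H² + O²)
P = -6522023283720 - 23473392*√186401 (P = (1779987 + 2132245)*(-6*√(425² + (2*(-38))²) - 1667085) = 3912232*(-6*√(180625 + (-76)²) - 1667085) = 3912232*(-6*√(180625 + 5776) - 1667085) = 3912232*(-6*√186401 - 1667085) = 3912232*(-1667085 - 6*√186401) = -6522023283720 - 23473392*√186401 ≈ -6.5322e+12)
w(-874) + P = 1299 + (-6522023283720 - 23473392*√186401) = -6522023282421 - 23473392*√186401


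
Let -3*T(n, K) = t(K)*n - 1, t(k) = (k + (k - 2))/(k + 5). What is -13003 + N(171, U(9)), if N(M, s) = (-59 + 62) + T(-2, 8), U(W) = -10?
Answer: -506959/39 ≈ -12999.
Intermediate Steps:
t(k) = (-2 + 2*k)/(5 + k) (t(k) = (k + (-2 + k))/(5 + k) = (-2 + 2*k)/(5 + k))
T(n, K) = 1/3 - 2*n*(-1 + K)/(3*(5 + K)) (T(n, K) = -((2*(-1 + K)/(5 + K))*n - 1)/3 = -(2*n*(-1 + K)/(5 + K) - 1)/3 = -(-1 + 2*n*(-1 + K)/(5 + K))/3 = 1/3 - 2*n*(-1 + K)/(3*(5 + K)))
N(M, s) = 158/39 (N(M, s) = (-59 + 62) + (5 + 8 - 2*(-2)*(-1 + 8))/(3*(5 + 8)) = 3 + (1/3)*(5 + 8 - 2*(-2)*7)/13 = 3 + (1/3)*(1/13)*(5 + 8 + 28) = 3 + (1/3)*(1/13)*41 = 3 + 41/39 = 158/39)
-13003 + N(171, U(9)) = -13003 + 158/39 = -506959/39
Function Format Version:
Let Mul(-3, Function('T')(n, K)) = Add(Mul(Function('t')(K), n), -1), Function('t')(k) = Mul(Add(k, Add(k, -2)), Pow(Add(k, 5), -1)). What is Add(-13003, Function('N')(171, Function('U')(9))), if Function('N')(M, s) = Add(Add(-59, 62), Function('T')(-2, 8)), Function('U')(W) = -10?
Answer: Rational(-506959, 39) ≈ -12999.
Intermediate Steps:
Function('t')(k) = Mul(Pow(Add(5, k), -1), Add(-2, Mul(2, k))) (Function('t')(k) = Mul(Add(k, Add(-2, k)), Pow(Add(5, k), -1)) = Mul(Add(-2, Mul(2, k)), Pow(Add(5, k), -1)) = Mul(Pow(Add(5, k), -1), Add(-2, Mul(2, k))))
Function('T')(n, K) = Add(Rational(1, 3), Mul(Rational(-2, 3), n, Pow(Add(5, K), -1), Add(-1, K))) (Function('T')(n, K) = Mul(Rational(-1, 3), Add(Mul(Mul(2, Pow(Add(5, K), -1), Add(-1, K)), n), -1)) = Mul(Rational(-1, 3), Add(Mul(2, n, Pow(Add(5, K), -1), Add(-1, K)), -1)) = Mul(Rational(-1, 3), Add(-1, Mul(2, n, Pow(Add(5, K), -1), Add(-1, K)))) = Add(Rational(1, 3), Mul(Rational(-2, 3), n, Pow(Add(5, K), -1), Add(-1, K))))
Function('N')(M, s) = Rational(158, 39) (Function('N')(M, s) = Add(Add(-59, 62), Mul(Rational(1, 3), Pow(Add(5, 8), -1), Add(5, 8, Mul(-2, -2, Add(-1, 8))))) = Add(3, Mul(Rational(1, 3), Pow(13, -1), Add(5, 8, Mul(-2, -2, 7)))) = Add(3, Mul(Rational(1, 3), Rational(1, 13), Add(5, 8, 28))) = Add(3, Mul(Rational(1, 3), Rational(1, 13), 41)) = Add(3, Rational(41, 39)) = Rational(158, 39))
Add(-13003, Function('N')(171, Function('U')(9))) = Add(-13003, Rational(158, 39)) = Rational(-506959, 39)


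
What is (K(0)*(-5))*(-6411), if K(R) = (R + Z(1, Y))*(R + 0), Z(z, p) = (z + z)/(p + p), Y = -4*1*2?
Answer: 0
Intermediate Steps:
Y = -8 (Y = -4*2 = -8)
Z(z, p) = z/p (Z(z, p) = (2*z)/((2*p)) = (2*z)*(1/(2*p)) = z/p)
K(R) = R*(-⅛ + R) (K(R) = (R + 1/(-8))*(R + 0) = (R + 1*(-⅛))*R = (R - ⅛)*R = (-⅛ + R)*R = R*(-⅛ + R))
(K(0)*(-5))*(-6411) = ((0*(-⅛ + 0))*(-5))*(-6411) = ((0*(-⅛))*(-5))*(-6411) = (0*(-5))*(-6411) = 0*(-6411) = 0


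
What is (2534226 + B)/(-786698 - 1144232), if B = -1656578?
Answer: -438824/965465 ≈ -0.45452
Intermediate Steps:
(2534226 + B)/(-786698 - 1144232) = (2534226 - 1656578)/(-786698 - 1144232) = 877648/(-1930930) = 877648*(-1/1930930) = -438824/965465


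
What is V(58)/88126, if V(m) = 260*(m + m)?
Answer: 15080/44063 ≈ 0.34224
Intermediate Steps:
V(m) = 520*m (V(m) = 260*(2*m) = 520*m)
V(58)/88126 = (520*58)/88126 = 30160*(1/88126) = 15080/44063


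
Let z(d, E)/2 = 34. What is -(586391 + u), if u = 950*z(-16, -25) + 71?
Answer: -651062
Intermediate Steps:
z(d, E) = 68 (z(d, E) = 2*34 = 68)
u = 64671 (u = 950*68 + 71 = 64600 + 71 = 64671)
-(586391 + u) = -(586391 + 64671) = -1*651062 = -651062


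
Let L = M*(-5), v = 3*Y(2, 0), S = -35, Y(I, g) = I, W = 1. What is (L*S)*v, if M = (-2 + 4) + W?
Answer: 3150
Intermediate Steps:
M = 3 (M = (-2 + 4) + 1 = 2 + 1 = 3)
v = 6 (v = 3*2 = 6)
L = -15 (L = 3*(-5) = -15)
(L*S)*v = -15*(-35)*6 = 525*6 = 3150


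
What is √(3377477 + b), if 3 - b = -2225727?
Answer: √5603207 ≈ 2367.1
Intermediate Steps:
b = 2225730 (b = 3 - 1*(-2225727) = 3 + 2225727 = 2225730)
√(3377477 + b) = √(3377477 + 2225730) = √5603207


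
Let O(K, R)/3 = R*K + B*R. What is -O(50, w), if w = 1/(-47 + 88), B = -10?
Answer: -120/41 ≈ -2.9268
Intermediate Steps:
w = 1/41 ≈ 0.024390
O(K, R) = -30*R + 3*K*R (O(K, R) = 3*(R*K - 10*R) = 3*(K*R - 10*R) = 3*(-10*R + K*R) = -30*R + 3*K*R)
-O(50, w) = -3*(-10 + 50)/41 = -3*40/41 = -1*120/41 = -120/41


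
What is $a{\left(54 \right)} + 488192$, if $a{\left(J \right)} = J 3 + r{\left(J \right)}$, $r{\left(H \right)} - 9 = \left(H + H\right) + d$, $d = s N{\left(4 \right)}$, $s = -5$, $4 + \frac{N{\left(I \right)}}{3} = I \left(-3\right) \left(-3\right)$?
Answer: $487991$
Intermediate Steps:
$N{\left(I \right)} = -12 + 27 I$ ($N{\left(I \right)} = -12 + 3 I \left(-3\right) \left(-3\right) = -12 + 3 - 3 I \left(-3\right) = -12 + 3 \cdot 9 I = -12 + 27 I$)
$d = -480$ ($d = - 5 \left(-12 + 27 \cdot 4\right) = - 5 \left(-12 + 108\right) = \left(-5\right) 96 = -480$)
$r{\left(H \right)} = -471 + 2 H$ ($r{\left(H \right)} = 9 + \left(\left(H + H\right) - 480\right) = 9 + \left(2 H - 480\right) = 9 + \left(-480 + 2 H\right) = -471 + 2 H$)
$a{\left(J \right)} = -471 + 5 J$ ($a{\left(J \right)} = J 3 + \left(-471 + 2 J\right) = 3 J + \left(-471 + 2 J\right) = -471 + 5 J$)
$a{\left(54 \right)} + 488192 = \left(-471 + 5 \cdot 54\right) + 488192 = \left(-471 + 270\right) + 488192 = -201 + 488192 = 487991$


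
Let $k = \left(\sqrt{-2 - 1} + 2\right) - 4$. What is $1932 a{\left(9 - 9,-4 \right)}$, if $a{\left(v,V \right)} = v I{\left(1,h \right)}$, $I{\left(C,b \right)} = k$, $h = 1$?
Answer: $0$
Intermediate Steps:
$k = -2 + i \sqrt{3}$ ($k = \left(\sqrt{-3} + 2\right) - 4 = \left(i \sqrt{3} + 2\right) - 4 = \left(2 + i \sqrt{3}\right) - 4 = -2 + i \sqrt{3} \approx -2.0 + 1.732 i$)
$I{\left(C,b \right)} = -2 + i \sqrt{3}$
$a{\left(v,V \right)} = v \left(-2 + i \sqrt{3}\right)$
$1932 a{\left(9 - 9,-4 \right)} = 1932 \left(9 - 9\right) \left(-2 + i \sqrt{3}\right) = 1932 \cdot 0 \left(-2 + i \sqrt{3}\right) = 1932 \cdot 0 = 0$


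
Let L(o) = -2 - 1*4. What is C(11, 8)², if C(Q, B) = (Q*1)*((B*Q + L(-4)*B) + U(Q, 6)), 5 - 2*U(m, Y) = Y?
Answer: 755161/4 ≈ 1.8879e+5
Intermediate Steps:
U(m, Y) = 5/2 - Y/2
L(o) = -6 (L(o) = -2 - 4 = -6)
C(Q, B) = Q*(-½ - 6*B + B*Q) (C(Q, B) = (Q*1)*((B*Q - 6*B) + (5/2 - ½*6)) = Q*((-6*B + B*Q) + (5/2 - 3)) = Q*((-6*B + B*Q) - ½) = Q*(-½ - 6*B + B*Q))
C(11, 8)² = ((½)*11*(-1 - 12*8 + 2*8*11))² = ((½)*11*(-1 - 96 + 176))² = ((½)*11*79)² = (869/2)² = 755161/4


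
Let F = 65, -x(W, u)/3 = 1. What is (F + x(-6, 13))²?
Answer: 3844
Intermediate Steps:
x(W, u) = -3 (x(W, u) = -3*1 = -3)
(F + x(-6, 13))² = (65 - 3)² = 62² = 3844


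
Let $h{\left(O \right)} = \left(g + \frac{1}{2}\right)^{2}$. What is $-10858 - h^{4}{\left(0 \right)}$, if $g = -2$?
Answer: $- \frac{2786209}{256} \approx -10884.0$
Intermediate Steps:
$h{\left(O \right)} = \frac{9}{4}$ ($h{\left(O \right)} = \left(-2 + \frac{1}{2}\right)^{2} = \left(- \frac{3}{2}\right)^{2} = \frac{9}{4}$)
$-10858 - h^{4}{\left(0 \right)} = -10858 - \left(\frac{9}{4}\right)^{4} = -10858 - \frac{6561}{256} = - \frac{2786209}{256}$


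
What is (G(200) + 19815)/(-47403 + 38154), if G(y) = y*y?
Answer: -59815/9249 ≈ -6.4672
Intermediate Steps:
G(y) = y²
(G(200) + 19815)/(-47403 + 38154) = (200² + 19815)/(-47403 + 38154) = (40000 + 19815)/(-9249) = 59815*(-1/9249) = -59815/9249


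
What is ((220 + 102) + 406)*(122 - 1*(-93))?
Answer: 156520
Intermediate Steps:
((220 + 102) + 406)*(122 - 1*(-93)) = (322 + 406)*(122 + 93) = 728*215 = 156520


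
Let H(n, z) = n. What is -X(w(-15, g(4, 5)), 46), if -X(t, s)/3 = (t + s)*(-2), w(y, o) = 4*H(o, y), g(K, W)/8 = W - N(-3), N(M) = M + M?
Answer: -2388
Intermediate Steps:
N(M) = 2*M
g(K, W) = 48 + 8*W (g(K, W) = 8*(W - 2*(-3)) = 8*(W - 1*(-6)) = 8*(W + 6) = 8*(6 + W) = 48 + 8*W)
w(y, o) = 4*o
X(t, s) = 6*s + 6*t (X(t, s) = -3*(t + s)*(-2) = -3*(s + t)*(-2) = -3*(-2*s - 2*t) = 6*s + 6*t)
-X(w(-15, g(4, 5)), 46) = -(6*46 + 6*(4*(48 + 8*5))) = -(276 + 6*(4*(48 + 40))) = -(276 + 6*(4*88)) = -(276 + 6*352) = -(276 + 2112) = -1*2388 = -2388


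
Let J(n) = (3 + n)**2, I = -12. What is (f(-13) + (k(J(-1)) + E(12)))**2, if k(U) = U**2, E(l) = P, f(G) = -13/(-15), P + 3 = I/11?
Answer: 4443664/27225 ≈ 163.22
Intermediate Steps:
P = -45/11 (P = -3 - 12/11 = -45/11 ≈ -4.0909)
f(G) = 13/15 (f(G) = -13*(-1/15) = 13/15)
E(l) = -45/11
(f(-13) + (k(J(-1)) + E(12)))**2 = (13/15 + (((3 - 1)**2)**2 - 45/11))**2 = (13/15 + ((2**2)**2 - 45/11))**2 = (13/15 + (4**2 - 45/11))**2 = (13/15 + (16 - 45/11))**2 = (13/15 + 131/11)**2 = (2108/165)**2 = 4443664/27225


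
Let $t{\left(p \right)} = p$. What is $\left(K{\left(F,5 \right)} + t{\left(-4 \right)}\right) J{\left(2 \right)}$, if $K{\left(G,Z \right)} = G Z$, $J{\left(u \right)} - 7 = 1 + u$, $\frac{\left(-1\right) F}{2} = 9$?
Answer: $-940$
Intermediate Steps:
$F = -18$ ($F = \left(-2\right) 9 = -18$)
$J{\left(u \right)} = 8 + u$ ($J{\left(u \right)} = 7 + \left(1 + u\right) = 8 + u$)
$\left(K{\left(F,5 \right)} + t{\left(-4 \right)}\right) J{\left(2 \right)} = \left(\left(-18\right) 5 - 4\right) \left(8 + 2\right) = \left(-90 - 4\right) 10 = \left(-94\right) 10 = -940$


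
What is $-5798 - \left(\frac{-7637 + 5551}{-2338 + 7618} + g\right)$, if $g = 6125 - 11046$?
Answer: $- \frac{2314237}{2640} \approx -876.6$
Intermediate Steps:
$g = -4921$
$-5798 - \left(\frac{-7637 + 5551}{-2338 + 7618} + g\right) = -5798 - \left(\frac{-7637 + 5551}{-2338 + 7618} - 4921\right) = -5798 - \left(- \frac{2086}{5280} - 4921\right) = -5798 - \left(\left(-2086\right) \frac{1}{5280} - 4921\right) = -5798 - \left(- \frac{1043}{2640} - 4921\right) = -5798 - - \frac{12992483}{2640} = -5798 + \frac{12992483}{2640} = - \frac{2314237}{2640}$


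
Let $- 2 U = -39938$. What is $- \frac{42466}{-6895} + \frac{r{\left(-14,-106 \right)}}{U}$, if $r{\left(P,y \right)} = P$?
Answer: $\frac{847907024}{137686255} \approx 6.1583$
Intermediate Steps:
$U = 19969$ ($U = \left(- \frac{1}{2}\right) \left(-39938\right) = 19969$)
$- \frac{42466}{-6895} + \frac{r{\left(-14,-106 \right)}}{U} = - \frac{42466}{-6895} - \frac{14}{19969} = \left(-42466\right) \left(- \frac{1}{6895}\right) - \frac{14}{19969} = \frac{42466}{6895} - \frac{14}{19969} = \frac{847907024}{137686255}$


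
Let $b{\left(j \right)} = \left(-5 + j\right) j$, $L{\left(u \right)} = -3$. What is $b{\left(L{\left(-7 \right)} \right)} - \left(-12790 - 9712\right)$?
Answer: $22526$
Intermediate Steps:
$b{\left(j \right)} = j \left(-5 + j\right)$
$b{\left(L{\left(-7 \right)} \right)} - \left(-12790 - 9712\right) = - 3 \left(-5 - 3\right) - \left(-12790 - 9712\right) = \left(-3\right) \left(-8\right) - -22502 = 24 + 22502 = 22526$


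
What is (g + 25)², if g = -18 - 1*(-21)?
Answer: 784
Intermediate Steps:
g = 3 (g = -18 + 21 = 3)
(g + 25)² = (3 + 25)² = 28² = 784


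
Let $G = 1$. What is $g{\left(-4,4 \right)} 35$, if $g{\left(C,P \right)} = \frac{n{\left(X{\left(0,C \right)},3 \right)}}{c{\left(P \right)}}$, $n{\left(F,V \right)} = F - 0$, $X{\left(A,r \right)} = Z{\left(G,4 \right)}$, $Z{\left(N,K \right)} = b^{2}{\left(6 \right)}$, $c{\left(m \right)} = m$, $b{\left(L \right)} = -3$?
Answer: $\frac{315}{4} \approx 78.75$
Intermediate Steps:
$Z{\left(N,K \right)} = 9$ ($Z{\left(N,K \right)} = \left(-3\right)^{2} = 9$)
$X{\left(A,r \right)} = 9$
$n{\left(F,V \right)} = F$ ($n{\left(F,V \right)} = F + 0 = F$)
$g{\left(C,P \right)} = \frac{9}{P}$
$g{\left(-4,4 \right)} 35 = \frac{9}{4} \cdot 35 = \frac{315}{4}$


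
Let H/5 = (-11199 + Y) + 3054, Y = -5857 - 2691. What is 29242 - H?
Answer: 112707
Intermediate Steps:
Y = -8548
H = -83465 (H = 5*((-11199 - 8548) + 3054) = 5*(-19747 + 3054) = 5*(-16693) = -83465)
29242 - H = 29242 - 1*(-83465) = 29242 + 83465 = 112707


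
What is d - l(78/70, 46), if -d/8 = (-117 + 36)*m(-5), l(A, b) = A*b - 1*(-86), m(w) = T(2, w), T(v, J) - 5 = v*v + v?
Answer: 244676/35 ≈ 6990.7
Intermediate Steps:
T(v, J) = 5 + v + v**2 (T(v, J) = 5 + (v*v + v) = 5 + (v**2 + v) = 5 + (v + v**2) = 5 + v + v**2)
m(w) = 11 (m(w) = 5 + 2 + 2**2 = 5 + 2 + 4 = 11)
l(A, b) = 86 + A*b (l(A, b) = A*b + 86 = 86 + A*b)
d = 7128 (d = -8*(-117 + 36)*11 = -(-648)*11 = -8*(-891) = 7128)
d - l(78/70, 46) = 7128 - (86 + (78/70)*46) = 7128 - (86 + (78*(1/70))*46) = 7128 - (86 + (39/35)*46) = 7128 - (86 + 1794/35) = 7128 - 1*4804/35 = 7128 - 4804/35 = 244676/35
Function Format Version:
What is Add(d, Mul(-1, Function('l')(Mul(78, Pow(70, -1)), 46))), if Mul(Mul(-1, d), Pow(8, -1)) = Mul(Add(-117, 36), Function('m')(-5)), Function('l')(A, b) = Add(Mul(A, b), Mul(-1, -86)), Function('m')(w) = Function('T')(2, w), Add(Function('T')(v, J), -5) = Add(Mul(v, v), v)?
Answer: Rational(244676, 35) ≈ 6990.7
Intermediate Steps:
Function('T')(v, J) = Add(5, v, Pow(v, 2)) (Function('T')(v, J) = Add(5, Add(Mul(v, v), v)) = Add(5, Add(Pow(v, 2), v)) = Add(5, Add(v, Pow(v, 2))) = Add(5, v, Pow(v, 2)))
Function('m')(w) = 11 (Function('m')(w) = Add(5, 2, Pow(2, 2)) = Add(5, 2, 4) = 11)
Function('l')(A, b) = Add(86, Mul(A, b)) (Function('l')(A, b) = Add(Mul(A, b), 86) = Add(86, Mul(A, b)))
d = 7128 (d = Mul(-8, Mul(Add(-117, 36), 11)) = Mul(-8, Mul(-81, 11)) = Mul(-8, -891) = 7128)
Add(d, Mul(-1, Function('l')(Mul(78, Pow(70, -1)), 46))) = Add(7128, Mul(-1, Add(86, Mul(Mul(78, Pow(70, -1)), 46)))) = Add(7128, Mul(-1, Add(86, Mul(Mul(78, Rational(1, 70)), 46)))) = Add(7128, Mul(-1, Add(86, Mul(Rational(39, 35), 46)))) = Add(7128, Mul(-1, Add(86, Rational(1794, 35)))) = Add(7128, Mul(-1, Rational(4804, 35))) = Add(7128, Rational(-4804, 35)) = Rational(244676, 35)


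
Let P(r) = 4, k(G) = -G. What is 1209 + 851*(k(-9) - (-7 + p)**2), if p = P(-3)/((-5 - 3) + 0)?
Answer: -156003/4 ≈ -39001.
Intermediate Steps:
p = -1/2 (p = 4/((-5 - 3) + 0) = 4/(-8 + 0) = 4/(-8) = 4*(-1/8) = -1/2 ≈ -0.50000)
1209 + 851*(k(-9) - (-7 + p)**2) = 1209 + 851*(-1*(-9) - (-7 - 1/2)**2) = 1209 + 851*(9 - (-15/2)**2) = 1209 + 851*(9 - 1*225/4) = 1209 + 851*(9 - 225/4) = 1209 + 851*(-189/4) = 1209 - 160839/4 = -156003/4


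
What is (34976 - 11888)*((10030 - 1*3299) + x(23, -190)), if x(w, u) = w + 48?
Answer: 157044576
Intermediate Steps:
x(w, u) = 48 + w
(34976 - 11888)*((10030 - 1*3299) + x(23, -190)) = (34976 - 11888)*((10030 - 1*3299) + (48 + 23)) = 23088*((10030 - 3299) + 71) = 23088*(6731 + 71) = 23088*6802 = 157044576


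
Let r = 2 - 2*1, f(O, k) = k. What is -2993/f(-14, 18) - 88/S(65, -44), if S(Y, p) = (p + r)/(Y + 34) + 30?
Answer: -405197/2394 ≈ -169.26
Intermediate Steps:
r = 0 (r = 2 - 2 = 0)
S(Y, p) = 30 + p/(34 + Y) (S(Y, p) = (p + 0)/(Y + 34) + 30 = p/(34 + Y) + 30 = 30 + p/(34 + Y))
-2993/f(-14, 18) - 88/S(65, -44) = -2993/18 - 88*(34 + 65)/(1020 - 44 + 30*65) = -2993*1/18 - 88*99/(1020 - 44 + 1950) = -2993/18 - 88/((1/99)*2926) = -2993/18 - 88/266/9 = -2993/18 - 88*9/266 = -2993/18 - 396/133 = -405197/2394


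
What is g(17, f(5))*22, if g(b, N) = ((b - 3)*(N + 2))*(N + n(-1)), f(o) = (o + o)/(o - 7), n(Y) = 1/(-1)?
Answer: 5544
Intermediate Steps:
n(Y) = -1
f(o) = 2*o/(-7 + o) (f(o) = (2*o)/(-7 + o) = 2*o/(-7 + o))
g(b, N) = (-1 + N)*(-3 + b)*(2 + N) (g(b, N) = ((b - 3)*(N + 2))*(N - 1) = ((-3 + b)*(2 + N))*(-1 + N) = (-1 + N)*(-3 + b)*(2 + N))
g(17, f(5))*22 = (6 - 6*5/(-7 + 5) - 3*100/(-7 + 5)² - 2*17 + (2*5/(-7 + 5))*17 + 17*(2*5/(-7 + 5))²)*22 = (6 - 6*5/(-2) - 3*(2*5/(-2))² - 34 + (2*5/(-2))*17 + 17*(2*5/(-2))²)*22 = (6 - 6*5*(-1)/2 - 3*(2*5*(-½))² - 34 + (2*5*(-½))*17 + 17*(2*5*(-½))²)*22 = (6 - 3*(-5) - 3*(-5)² - 34 - 5*17 + 17*(-5)²)*22 = (6 + 15 - 3*25 - 34 - 85 + 17*25)*22 = (6 + 15 - 75 - 34 - 85 + 425)*22 = 252*22 = 5544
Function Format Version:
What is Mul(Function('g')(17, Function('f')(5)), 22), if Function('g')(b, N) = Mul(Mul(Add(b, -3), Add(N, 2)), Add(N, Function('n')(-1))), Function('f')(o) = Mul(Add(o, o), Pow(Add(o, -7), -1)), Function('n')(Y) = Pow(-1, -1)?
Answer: 5544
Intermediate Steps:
Function('n')(Y) = -1
Function('f')(o) = Mul(2, o, Pow(Add(-7, o), -1)) (Function('f')(o) = Mul(Mul(2, o), Pow(Add(-7, o), -1)) = Mul(2, o, Pow(Add(-7, o), -1)))
Function('g')(b, N) = Mul(Add(-1, N), Add(-3, b), Add(2, N)) (Function('g')(b, N) = Mul(Mul(Add(b, -3), Add(N, 2)), Add(N, -1)) = Mul(Mul(Add(-3, b), Add(2, N)), Add(-1, N)) = Mul(Add(-1, N), Add(-3, b), Add(2, N)))
Mul(Function('g')(17, Function('f')(5)), 22) = Mul(Add(6, Mul(-3, Mul(2, 5, Pow(Add(-7, 5), -1))), Mul(-3, Pow(Mul(2, 5, Pow(Add(-7, 5), -1)), 2)), Mul(-2, 17), Mul(Mul(2, 5, Pow(Add(-7, 5), -1)), 17), Mul(17, Pow(Mul(2, 5, Pow(Add(-7, 5), -1)), 2))), 22) = Mul(Add(6, Mul(-3, Mul(2, 5, Pow(-2, -1))), Mul(-3, Pow(Mul(2, 5, Pow(-2, -1)), 2)), -34, Mul(Mul(2, 5, Pow(-2, -1)), 17), Mul(17, Pow(Mul(2, 5, Pow(-2, -1)), 2))), 22) = Mul(Add(6, Mul(-3, Mul(2, 5, Rational(-1, 2))), Mul(-3, Pow(Mul(2, 5, Rational(-1, 2)), 2)), -34, Mul(Mul(2, 5, Rational(-1, 2)), 17), Mul(17, Pow(Mul(2, 5, Rational(-1, 2)), 2))), 22) = Mul(Add(6, Mul(-3, -5), Mul(-3, Pow(-5, 2)), -34, Mul(-5, 17), Mul(17, Pow(-5, 2))), 22) = Mul(Add(6, 15, Mul(-3, 25), -34, -85, Mul(17, 25)), 22) = Mul(Add(6, 15, -75, -34, -85, 425), 22) = Mul(252, 22) = 5544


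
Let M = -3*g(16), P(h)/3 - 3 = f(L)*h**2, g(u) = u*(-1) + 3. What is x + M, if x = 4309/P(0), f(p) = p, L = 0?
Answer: 4660/9 ≈ 517.78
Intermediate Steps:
g(u) = 3 - u (g(u) = -u + 3 = 3 - u)
P(h) = 9 (P(h) = 9 + 3*(0*h**2) = 9 + 3*0 = 9 + 0 = 9)
x = 4309/9 ≈ 478.78
M = 39 (M = -3*(3 - 1*16) = -3*(3 - 16) = -3*(-13) = 39)
x + M = 4309/9 + 39 = 4660/9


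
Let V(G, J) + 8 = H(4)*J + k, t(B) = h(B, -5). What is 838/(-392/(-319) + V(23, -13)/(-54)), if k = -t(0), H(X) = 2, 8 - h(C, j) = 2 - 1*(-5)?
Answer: 14435388/32333 ≈ 446.46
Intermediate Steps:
h(C, j) = 1 (h(C, j) = 8 - (2 - 1*(-5)) = 8 - (2 + 5) = 8 - 1*7 = 8 - 7 = 1)
t(B) = 1
k = -1 (k = -1*1 = -1)
V(G, J) = -9 + 2*J (V(G, J) = -8 + (2*J - 1) = -8 + (-1 + 2*J) = -9 + 2*J)
838/(-392/(-319) + V(23, -13)/(-54)) = 838/(-392/(-319) + (-9 + 2*(-13))/(-54)) = 838/(-392*(-1/319) + (-9 - 26)*(-1/54)) = 838/(392/319 - 35*(-1/54)) = 838/(392/319 + 35/54) = 838/(32333/17226) = 838*(17226/32333) = 14435388/32333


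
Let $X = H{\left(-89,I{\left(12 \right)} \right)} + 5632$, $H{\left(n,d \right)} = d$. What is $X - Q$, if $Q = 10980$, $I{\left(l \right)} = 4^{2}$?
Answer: $-5332$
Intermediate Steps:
$I{\left(l \right)} = 16$
$X = 5648$ ($X = 16 + 5632 = 5648$)
$X - Q = 5648 - 10980 = -5332$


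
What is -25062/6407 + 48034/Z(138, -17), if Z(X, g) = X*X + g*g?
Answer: -176769808/123866531 ≈ -1.4271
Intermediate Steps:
Z(X, g) = X² + g²
-25062/6407 + 48034/Z(138, -17) = -25062/6407 + 48034/(138² + (-17)²) = -25062*1/6407 + 48034/(19044 + 289) = -25062/6407 + 48034/19333 = -176769808/123866531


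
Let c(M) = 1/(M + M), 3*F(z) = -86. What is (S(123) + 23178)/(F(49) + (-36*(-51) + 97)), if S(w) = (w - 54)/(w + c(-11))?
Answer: 954792/78445 ≈ 12.171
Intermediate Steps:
F(z) = -86/3 (F(z) = (1/3)*(-86) = -86/3)
c(M) = 1/(2*M)
S(w) = (-54 + w)/(-1/22 + w) (S(w) = (w - 54)/(w + (1/2)/(-11)) = (-54 + w)/(w + (1/2)*(-1/11)) = (-54 + w)/(w - 1/22) = (-54 + w)/(-1/22 + w))
(S(123) + 23178)/(F(49) + (-36*(-51) + 97)) = (22*(-54 + 123)/(-1 + 22*123) + 23178)/(-86/3 + (-36*(-51) + 97)) = (22*69/(-1 + 2706) + 23178)/(-86/3 + (1836 + 97)) = (22*69/2705 + 23178)/(-86/3 + 1933) = (22*(1/2705)*69 + 23178)/(5713/3) = (1518/2705 + 23178)*(3/5713) = (62698008/2705)*(3/5713) = 954792/78445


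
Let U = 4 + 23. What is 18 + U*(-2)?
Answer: -36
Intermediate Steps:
U = 27
18 + U*(-2) = 18 + 27*(-2) = 18 - 54 = -36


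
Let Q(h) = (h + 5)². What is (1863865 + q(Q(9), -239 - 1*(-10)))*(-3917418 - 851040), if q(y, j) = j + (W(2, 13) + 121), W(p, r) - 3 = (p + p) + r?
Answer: -8887342345866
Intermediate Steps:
Q(h) = (5 + h)²
W(p, r) = 3 + r + 2*p (W(p, r) = 3 + ((p + p) + r) = 3 + (2*p + r) = 3 + (r + 2*p) = 3 + r + 2*p)
q(y, j) = 141 + j (q(y, j) = j + ((3 + 13 + 2*2) + 121) = j + ((3 + 13 + 4) + 121) = j + (20 + 121) = j + 141 = 141 + j)
(1863865 + q(Q(9), -239 - 1*(-10)))*(-3917418 - 851040) = (1863865 + (141 + (-239 - 1*(-10))))*(-3917418 - 851040) = (1863865 + (141 + (-239 + 10)))*(-4768458) = (1863865 + (141 - 229))*(-4768458) = (1863865 - 88)*(-4768458) = 1863777*(-4768458) = -8887342345866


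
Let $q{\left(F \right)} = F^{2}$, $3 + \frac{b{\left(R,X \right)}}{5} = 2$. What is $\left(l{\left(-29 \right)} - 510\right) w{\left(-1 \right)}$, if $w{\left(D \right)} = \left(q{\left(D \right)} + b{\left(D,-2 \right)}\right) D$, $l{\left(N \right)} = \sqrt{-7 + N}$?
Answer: $-2040 + 24 i \approx -2040.0 + 24.0 i$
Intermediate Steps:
$b{\left(R,X \right)} = -5$ ($b{\left(R,X \right)} = -15 + 5 \cdot 2 = -15 + 10 = -5$)
$w{\left(D \right)} = D \left(-5 + D^{2}\right)$ ($w{\left(D \right)} = \left(D^{2} - 5\right) D = \left(-5 + D^{2}\right) D = D \left(-5 + D^{2}\right)$)
$\left(l{\left(-29 \right)} - 510\right) w{\left(-1 \right)} = \left(\sqrt{-7 - 29} - 510\right) \left(- (-5 + \left(-1\right)^{2})\right) = \left(\sqrt{-36} - 510\right) \left(- (-5 + 1)\right) = \left(6 i - 510\right) \left(\left(-1\right) \left(-4\right)\right) = \left(-510 + 6 i\right) 4 = -2040 + 24 i$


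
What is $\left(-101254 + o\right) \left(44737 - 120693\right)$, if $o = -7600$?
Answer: $8268114424$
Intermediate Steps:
$\left(-101254 + o\right) \left(44737 - 120693\right) = \left(-101254 - 7600\right) \left(44737 - 120693\right) = \left(-108854\right) \left(-75956\right) = 8268114424$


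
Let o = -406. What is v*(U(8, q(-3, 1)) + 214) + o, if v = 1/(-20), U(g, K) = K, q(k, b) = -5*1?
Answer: -8329/20 ≈ -416.45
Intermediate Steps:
q(k, b) = -5
v = -1/20 ≈ -0.050000
v*(U(8, q(-3, 1)) + 214) + o = -(-5 + 214)/20 - 406 = -1/20*209 - 406 = -209/20 - 406 = -8329/20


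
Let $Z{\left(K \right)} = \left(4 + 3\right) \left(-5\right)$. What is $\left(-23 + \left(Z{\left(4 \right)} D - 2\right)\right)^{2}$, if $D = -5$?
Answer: $22500$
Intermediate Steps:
$Z{\left(K \right)} = -35$ ($Z{\left(K \right)} = 7 \left(-5\right) = -35$)
$\left(-23 + \left(Z{\left(4 \right)} D - 2\right)\right)^{2} = \left(-23 - -173\right)^{2} = \left(-23 + \left(175 - 2\right)\right)^{2} = \left(-23 + 173\right)^{2} = 150^{2} = 22500$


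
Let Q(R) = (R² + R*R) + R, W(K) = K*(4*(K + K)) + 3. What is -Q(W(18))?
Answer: -13470645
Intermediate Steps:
W(K) = 3 + 8*K² (W(K) = K*(4*(2*K)) + 3 = K*(8*K) + 3 = 8*K² + 3 = 3 + 8*K²)
Q(R) = R + 2*R² (Q(R) = (R² + R²) + R = 2*R² + R = R + 2*R²)
-Q(W(18)) = -(3 + 8*18²)*(1 + 2*(3 + 8*18²)) = -(3 + 8*324)*(1 + 2*(3 + 8*324)) = -(3 + 2592)*(1 + 2*(3 + 2592)) = -2595*(1 + 2*2595) = -2595*(1 + 5190) = -2595*5191 = -1*13470645 = -13470645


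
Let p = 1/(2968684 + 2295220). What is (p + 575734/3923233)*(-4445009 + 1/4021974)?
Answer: -18060137342146750112057095/27686628022784993856 ≈ -6.5231e+5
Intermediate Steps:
p = 1/5263904 ≈ 1.8997e-7
(p + 575734/3923233)*(-4445009 + 1/4021974) = (1/5263904 + 575734/3923233)*(-4445009 + 1/4021974) = (1/5263904 + 575734*(1/3923233))*(-4445009 + 1/4021974) = (1/5263904 + 575734/3923233)*(-17877710627765/4021974) = (3030612428769/20651521881632)*(-17877710627765/4021974) = -18060137342146750112057095/27686628022784993856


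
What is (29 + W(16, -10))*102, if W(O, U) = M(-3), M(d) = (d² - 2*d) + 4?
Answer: 4896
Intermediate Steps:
M(d) = 4 + d² - 2*d
W(O, U) = 19 (W(O, U) = 4 + (-3)² - 2*(-3) = 4 + 9 + 6 = 19)
(29 + W(16, -10))*102 = (29 + 19)*102 = 48*102 = 4896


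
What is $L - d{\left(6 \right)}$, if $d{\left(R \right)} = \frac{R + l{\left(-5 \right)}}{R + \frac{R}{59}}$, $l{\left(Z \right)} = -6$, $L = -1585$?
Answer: $-1585$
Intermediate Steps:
$d{\left(R \right)} = \frac{59 \left(-6 + R\right)}{60 R}$ ($d{\left(R \right)} = \frac{R - 6}{R + \frac{R}{59}} = \frac{-6 + R}{R + R \frac{1}{59}} = \frac{-6 + R}{R + \frac{R}{59}} = \frac{-6 + R}{\frac{60}{59} R} = \left(-6 + R\right) \frac{59}{60 R} = \frac{59 \left(-6 + R\right)}{60 R}$)
$L - d{\left(6 \right)} = -1585 - \frac{59 \left(-6 + 6\right)}{60 \cdot 6} = -1585 - \frac{59}{60} \cdot \frac{1}{6} \cdot 0 = -1585 - 0 = -1585 + 0 = -1585$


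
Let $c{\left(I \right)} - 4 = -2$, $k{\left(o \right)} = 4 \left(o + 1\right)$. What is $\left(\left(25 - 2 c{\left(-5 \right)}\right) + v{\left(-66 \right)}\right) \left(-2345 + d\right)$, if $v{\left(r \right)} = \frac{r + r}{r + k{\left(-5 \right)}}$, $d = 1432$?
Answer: $- \frac{846351}{41} \approx -20643.0$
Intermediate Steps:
$k{\left(o \right)} = 4 + 4 o$ ($k{\left(o \right)} = 4 \left(1 + o\right) = 4 + 4 o$)
$c{\left(I \right)} = 2$ ($c{\left(I \right)} = 4 - 2 = 2$)
$v{\left(r \right)} = \frac{2 r}{-16 + r}$ ($v{\left(r \right)} = \frac{r + r}{r + \left(4 + 4 \left(-5\right)\right)} = \frac{2 r}{r + \left(4 - 20\right)} = \frac{2 r}{r - 16} = \frac{2 r}{-16 + r}$)
$\left(\left(25 - 2 c{\left(-5 \right)}\right) + v{\left(-66 \right)}\right) \left(-2345 + d\right) = \left(\left(25 - 4\right) + 2 \left(-66\right) \frac{1}{-16 - 66}\right) \left(-2345 + 1432\right) = \left(\left(25 - 4\right) + 2 \left(-66\right) \frac{1}{-82}\right) \left(-913\right) = \left(21 + 2 \left(-66\right) \left(- \frac{1}{82}\right)\right) \left(-913\right) = \left(21 + \frac{66}{41}\right) \left(-913\right) = \frac{927}{41} \left(-913\right) = - \frac{846351}{41}$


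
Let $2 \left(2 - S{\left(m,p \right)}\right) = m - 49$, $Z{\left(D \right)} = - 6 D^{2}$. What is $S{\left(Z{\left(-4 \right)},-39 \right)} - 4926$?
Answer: $- \frac{9703}{2} \approx -4851.5$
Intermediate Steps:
$S{\left(m,p \right)} = \frac{53}{2} - \frac{m}{2}$ ($S{\left(m,p \right)} = 2 - \frac{m - 49}{2} = 2 - \frac{-49 + m}{2} = 2 - \left(- \frac{49}{2} + \frac{m}{2}\right) = \frac{53}{2} - \frac{m}{2}$)
$S{\left(Z{\left(-4 \right)},-39 \right)} - 4926 = \left(\frac{53}{2} - \frac{\left(-6\right) \left(-4\right)^{2}}{2}\right) - 4926 = \left(\frac{53}{2} - \frac{\left(-6\right) 16}{2}\right) - 4926 = \left(\frac{53}{2} - -48\right) - 4926 = \left(\frac{53}{2} + 48\right) - 4926 = \frac{149}{2} - 4926 = - \frac{9703}{2}$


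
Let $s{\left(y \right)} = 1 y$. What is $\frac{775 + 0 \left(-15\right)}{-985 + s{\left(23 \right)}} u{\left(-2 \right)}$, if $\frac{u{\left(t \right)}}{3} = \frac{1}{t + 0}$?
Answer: $\frac{2325}{1924} \approx 1.2084$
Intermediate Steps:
$s{\left(y \right)} = y$
$u{\left(t \right)} = \frac{3}{t}$ ($u{\left(t \right)} = \frac{3}{t + 0} = \frac{3}{t}$)
$\frac{775 + 0 \left(-15\right)}{-985 + s{\left(23 \right)}} u{\left(-2 \right)} = \frac{775 + 0 \left(-15\right)}{-985 + 23} \frac{3}{-2} = \frac{775 + 0}{-962} \cdot 3 \left(- \frac{1}{2}\right) = 775 \left(- \frac{1}{962}\right) \left(- \frac{3}{2}\right) = \left(- \frac{775}{962}\right) \left(- \frac{3}{2}\right) = \frac{2325}{1924}$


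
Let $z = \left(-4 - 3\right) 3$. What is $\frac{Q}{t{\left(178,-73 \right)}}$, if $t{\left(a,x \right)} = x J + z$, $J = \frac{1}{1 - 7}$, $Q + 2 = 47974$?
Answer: $- \frac{287832}{53} \approx -5430.8$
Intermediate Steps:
$Q = 47972$ ($Q = -2 + 47974 = 47972$)
$J = - \frac{1}{6}$ ($J = \frac{1}{-6} = - \frac{1}{6} \approx -0.16667$)
$z = -21$ ($z = \left(-4 - 3\right) 3 = \left(-7\right) 3 = -21$)
$t{\left(a,x \right)} = -21 - \frac{x}{6}$ ($t{\left(a,x \right)} = x \left(- \frac{1}{6}\right) - 21 = - \frac{x}{6} - 21 = -21 - \frac{x}{6}$)
$\frac{Q}{t{\left(178,-73 \right)}} = \frac{47972}{-21 - - \frac{73}{6}} = \frac{47972}{-21 + \frac{73}{6}} = \frac{47972}{- \frac{53}{6}} = 47972 \left(- \frac{6}{53}\right) = - \frac{287832}{53}$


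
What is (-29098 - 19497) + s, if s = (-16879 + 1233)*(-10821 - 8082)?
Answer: 295707743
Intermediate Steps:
s = 295756338 (s = -15646*(-18903) = 295756338)
(-29098 - 19497) + s = (-29098 - 19497) + 295756338 = -48595 + 295756338 = 295707743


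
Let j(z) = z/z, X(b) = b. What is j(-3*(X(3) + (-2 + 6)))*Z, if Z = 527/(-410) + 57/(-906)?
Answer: -41736/30955 ≈ -1.3483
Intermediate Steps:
j(z) = 1
Z = -41736/30955 (Z = 527*(-1/410) + 57*(-1/906) = -527/410 - 19/302 = -41736/30955 ≈ -1.3483)
j(-3*(X(3) + (-2 + 6)))*Z = 1*(-41736/30955) = -41736/30955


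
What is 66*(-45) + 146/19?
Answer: -56284/19 ≈ -2962.3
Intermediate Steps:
66*(-45) + 146/19 = -2970 + 146*(1/19) = -2970 + 146/19 = -56284/19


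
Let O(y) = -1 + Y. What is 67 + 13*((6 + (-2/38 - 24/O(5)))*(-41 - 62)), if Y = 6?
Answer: -139586/95 ≈ -1469.3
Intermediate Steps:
O(y) = 5 (O(y) = -1 + 6 = 5)
67 + 13*((6 + (-2/38 - 24/O(5)))*(-41 - 62)) = 67 + 13*((6 + (-2/38 - 24/5))*(-41 - 62)) = 67 + 13*((6 + (-2*1/38 - 24*⅕))*(-103)) = 67 + 13*((6 + (-1/19 - 24/5))*(-103)) = 67 + 13*((6 - 461/95)*(-103)) = 67 + 13*((109/95)*(-103)) = 67 + 13*(-11227/95) = 67 - 145951/95 = -139586/95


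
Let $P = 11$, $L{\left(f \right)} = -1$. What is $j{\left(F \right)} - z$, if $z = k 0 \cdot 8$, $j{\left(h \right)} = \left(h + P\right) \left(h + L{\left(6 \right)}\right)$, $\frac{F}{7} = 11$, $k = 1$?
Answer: $6688$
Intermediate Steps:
$F = 77$ ($F = 7 \cdot 11 = 77$)
$j{\left(h \right)} = \left(-1 + h\right) \left(11 + h\right)$ ($j{\left(h \right)} = \left(h + 11\right) \left(h - 1\right) = \left(11 + h\right) \left(-1 + h\right) = \left(-1 + h\right) \left(11 + h\right)$)
$z = 0$ ($z = 1 \cdot 0 \cdot 8 = 0 \cdot 8 = 0$)
$j{\left(F \right)} - z = \left(-11 + 77^{2} + 10 \cdot 77\right) - 0 = \left(-11 + 5929 + 770\right) + 0 = 6688 + 0 = 6688$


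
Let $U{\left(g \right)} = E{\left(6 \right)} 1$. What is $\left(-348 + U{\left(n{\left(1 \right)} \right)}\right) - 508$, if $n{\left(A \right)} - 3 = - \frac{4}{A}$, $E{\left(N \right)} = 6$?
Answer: $-850$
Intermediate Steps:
$n{\left(A \right)} = 3 - \frac{4}{A}$
$U{\left(g \right)} = 6$ ($U{\left(g \right)} = 6 \cdot 1 = 6$)
$\left(-348 + U{\left(n{\left(1 \right)} \right)}\right) - 508 = \left(-348 + 6\right) - 508 = -342 - 508 = -850$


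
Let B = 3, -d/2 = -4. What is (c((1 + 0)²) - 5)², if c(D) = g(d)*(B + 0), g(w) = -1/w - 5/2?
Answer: 10609/64 ≈ 165.77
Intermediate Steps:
d = 8 (d = -2*(-4) = 8)
g(w) = -5/2 - 1/w (g(w) = -1/w - 5*½ = -1/w - 5/2 = -5/2 - 1/w)
c(D) = -63/8 (c(D) = (-5/2 - 1/8)*(3 + 0) = (-5/2 - 1*⅛)*3 = (-5/2 - ⅛)*3 = -21/8*3 = -63/8)
(c((1 + 0)²) - 5)² = (-63/8 - 5)² = (-103/8)² = 10609/64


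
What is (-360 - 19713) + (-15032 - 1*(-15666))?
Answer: -19439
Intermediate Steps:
(-360 - 19713) + (-15032 - 1*(-15666)) = -20073 + (-15032 + 15666) = -20073 + 634 = -19439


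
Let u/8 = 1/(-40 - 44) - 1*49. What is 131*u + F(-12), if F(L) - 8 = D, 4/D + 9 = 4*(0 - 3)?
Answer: -154070/3 ≈ -51357.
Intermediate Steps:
D = -4/21 (D = 4/(-9 + 4*(0 - 3)) = 4/(-9 + 4*(-3)) = 4/(-9 - 12) = 4/(-21) = 4*(-1/21) = -4/21 ≈ -0.19048)
F(L) = 164/21 (F(L) = 8 - 4/21 = 164/21)
u = -8234/21 (u = 8*(1/(-40 - 44) - 1*49) = 8*(1/(-84) - 49) = 8*(-1/84 - 49) = 8*(-4117/84) = -8234/21 ≈ -392.10)
131*u + F(-12) = 131*(-8234/21) + 164/21 = -1078654/21 + 164/21 = -154070/3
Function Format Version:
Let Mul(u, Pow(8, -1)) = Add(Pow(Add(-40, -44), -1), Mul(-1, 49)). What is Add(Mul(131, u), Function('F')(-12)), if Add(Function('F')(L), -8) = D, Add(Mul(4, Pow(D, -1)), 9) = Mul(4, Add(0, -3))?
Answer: Rational(-154070, 3) ≈ -51357.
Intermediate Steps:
D = Rational(-4, 21) (D = Mul(4, Pow(Add(-9, Mul(4, Add(0, -3))), -1)) = Mul(4, Pow(Add(-9, Mul(4, -3)), -1)) = Mul(4, Pow(Add(-9, -12), -1)) = Mul(4, Pow(-21, -1)) = Mul(4, Rational(-1, 21)) = Rational(-4, 21) ≈ -0.19048)
Function('F')(L) = Rational(164, 21) (Function('F')(L) = Add(8, Rational(-4, 21)) = Rational(164, 21))
u = Rational(-8234, 21) (u = Mul(8, Add(Pow(Add(-40, -44), -1), Mul(-1, 49))) = Mul(8, Add(Pow(-84, -1), -49)) = Mul(8, Add(Rational(-1, 84), -49)) = Mul(8, Rational(-4117, 84)) = Rational(-8234, 21) ≈ -392.10)
Add(Mul(131, u), Function('F')(-12)) = Add(Mul(131, Rational(-8234, 21)), Rational(164, 21)) = Add(Rational(-1078654, 21), Rational(164, 21)) = Rational(-154070, 3)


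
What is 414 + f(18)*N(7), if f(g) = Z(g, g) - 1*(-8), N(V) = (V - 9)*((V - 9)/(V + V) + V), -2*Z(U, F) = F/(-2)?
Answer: 1698/7 ≈ 242.57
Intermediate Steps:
Z(U, F) = F/4 (Z(U, F) = -F/(2*(-2)) = -F*(-1)/(2*2) = -(-1)*F/4 = F/4)
N(V) = (-9 + V)*(V + (-9 + V)/(2*V)) (N(V) = (-9 + V)*((-9 + V)/((2*V)) + V) = (-9 + V)*((-9 + V)*(1/(2*V)) + V) = (-9 + V)*((-9 + V)/(2*V) + V) = (-9 + V)*(V + (-9 + V)/(2*V)))
f(g) = 8 + g/4 (f(g) = g/4 - 1*(-8) = g/4 + 8 = 8 + g/4)
414 + f(18)*N(7) = 414 + (8 + (¼)*18)*(-9 + 7² - 17/2*7 + (81/2)/7) = 414 + (8 + 9/2)*(-9 + 49 - 119/2 + (81/2)*(⅐)) = 414 + 25*(-9 + 49 - 119/2 + 81/14)/2 = 414 + (25/2)*(-96/7) = 414 - 1200/7 = 1698/7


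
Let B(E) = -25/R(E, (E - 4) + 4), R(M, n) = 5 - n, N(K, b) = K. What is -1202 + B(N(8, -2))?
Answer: -3581/3 ≈ -1193.7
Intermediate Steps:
B(E) = -25/(5 - E) (B(E) = -25/(5 - ((E - 4) + 4)) = -25/(5 - ((-4 + E) + 4)) = -25/(5 - E))
-1202 + B(N(8, -2)) = -1202 + 25/(-5 + 8) = -1202 + 25/3 = -3581/3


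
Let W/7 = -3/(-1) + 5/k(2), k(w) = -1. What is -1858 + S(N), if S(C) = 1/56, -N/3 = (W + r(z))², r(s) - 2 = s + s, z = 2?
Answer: -104047/56 ≈ -1858.0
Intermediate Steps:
W = -14 (W = 7*(-3/(-1) + 5/(-1)) = 7*(-3*(-1) + 5*(-1)) = 7*(3 - 5) = 7*(-2) = -14)
r(s) = 2 + 2*s (r(s) = 2 + (s + s) = 2 + 2*s)
N = -192 (N = -3*(-14 + (2 + 2*2))² = -3*(-14 + (2 + 4))² = -3*(-14 + 6)² = -3*(-8)² = -3*64 = -192)
S(C) = 1/56
-1858 + S(N) = -1858 + 1/56 = -104047/56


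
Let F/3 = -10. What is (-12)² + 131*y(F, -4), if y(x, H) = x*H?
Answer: 15864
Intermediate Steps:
F = -30 (F = 3*(-10) = -30)
y(x, H) = H*x
(-12)² + 131*y(F, -4) = (-12)² + 131*(-4*(-30)) = 144 + 131*120 = 144 + 15720 = 15864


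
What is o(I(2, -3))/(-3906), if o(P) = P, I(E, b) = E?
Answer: -1/1953 ≈ -0.00051203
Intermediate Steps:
o(I(2, -3))/(-3906) = 2/(-3906) = 2*(-1/3906) = -1/1953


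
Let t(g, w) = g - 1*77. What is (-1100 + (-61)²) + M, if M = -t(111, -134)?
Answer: 2587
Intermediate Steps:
t(g, w) = -77 + g (t(g, w) = g - 77 = -77 + g)
M = -34 (M = -(-77 + 111) = -1*34 = -34)
(-1100 + (-61)²) + M = (-1100 + (-61)²) - 34 = (-1100 + 3721) - 34 = 2621 - 34 = 2587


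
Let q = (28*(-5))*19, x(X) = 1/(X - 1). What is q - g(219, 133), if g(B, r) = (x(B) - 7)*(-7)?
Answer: -590555/218 ≈ -2709.0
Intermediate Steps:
x(X) = 1/(-1 + X)
q = -2660 (q = -140*19 = -2660)
g(B, r) = 49 - 7/(-1 + B) (g(B, r) = (1/(-1 + B) - 7)*(-7) = (-7 + 1/(-1 + B))*(-7) = 49 - 7/(-1 + B))
q - g(219, 133) = -2660 - 7*(-8 + 7*219)/(-1 + 219) = -2660 - 7*(-8 + 1533)/218 = -2660 - 7*1525/218 = -2660 - 1*10675/218 = -2660 - 10675/218 = -590555/218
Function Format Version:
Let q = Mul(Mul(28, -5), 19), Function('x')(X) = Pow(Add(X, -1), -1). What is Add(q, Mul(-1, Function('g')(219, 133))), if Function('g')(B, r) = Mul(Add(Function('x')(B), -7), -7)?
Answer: Rational(-590555, 218) ≈ -2709.0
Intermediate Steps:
Function('x')(X) = Pow(Add(-1, X), -1)
q = -2660 (q = Mul(-140, 19) = -2660)
Function('g')(B, r) = Add(49, Mul(-7, Pow(Add(-1, B), -1))) (Function('g')(B, r) = Mul(Add(Pow(Add(-1, B), -1), -7), -7) = Mul(Add(-7, Pow(Add(-1, B), -1)), -7) = Add(49, Mul(-7, Pow(Add(-1, B), -1))))
Add(q, Mul(-1, Function('g')(219, 133))) = Add(-2660, Mul(-1, Mul(7, Pow(Add(-1, 219), -1), Add(-8, Mul(7, 219))))) = Add(-2660, Mul(-1, Mul(7, Pow(218, -1), Add(-8, 1533)))) = Add(-2660, Mul(-1, Mul(7, Rational(1, 218), 1525))) = Add(-2660, Mul(-1, Rational(10675, 218))) = Add(-2660, Rational(-10675, 218)) = Rational(-590555, 218)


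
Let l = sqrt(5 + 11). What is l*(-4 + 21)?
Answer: 68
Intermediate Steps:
l = 4 (l = sqrt(16) = 4)
l*(-4 + 21) = 4*(-4 + 21) = 4*17 = 68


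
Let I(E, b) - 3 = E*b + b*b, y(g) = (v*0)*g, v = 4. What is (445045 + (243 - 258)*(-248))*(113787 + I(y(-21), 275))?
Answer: 85002822475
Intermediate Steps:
y(g) = 0 (y(g) = (4*0)*g = 0*g = 0)
I(E, b) = 3 + b**2 + E*b (I(E, b) = 3 + (E*b + b*b) = 3 + (E*b + b**2) = 3 + (b**2 + E*b) = 3 + b**2 + E*b)
(445045 + (243 - 258)*(-248))*(113787 + I(y(-21), 275)) = (445045 + (243 - 258)*(-248))*(113787 + (3 + 275**2 + 0*275)) = (445045 - 15*(-248))*(113787 + (3 + 75625 + 0)) = (445045 + 3720)*(113787 + 75628) = 448765*189415 = 85002822475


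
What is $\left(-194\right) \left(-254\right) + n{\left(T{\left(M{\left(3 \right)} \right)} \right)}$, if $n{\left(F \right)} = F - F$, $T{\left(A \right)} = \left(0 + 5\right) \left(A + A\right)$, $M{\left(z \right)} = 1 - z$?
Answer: $49276$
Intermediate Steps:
$T{\left(A \right)} = 10 A$ ($T{\left(A \right)} = 5 \cdot 2 A = 10 A$)
$n{\left(F \right)} = 0$
$\left(-194\right) \left(-254\right) + n{\left(T{\left(M{\left(3 \right)} \right)} \right)} = \left(-194\right) \left(-254\right) + 0 = 49276 + 0 = 49276$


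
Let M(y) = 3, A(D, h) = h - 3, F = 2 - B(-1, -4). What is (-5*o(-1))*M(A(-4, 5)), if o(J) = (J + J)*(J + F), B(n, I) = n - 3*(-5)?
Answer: -390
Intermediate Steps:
B(n, I) = 15 + n (B(n, I) = n + 15 = 15 + n)
F = -12 (F = 2 - (15 - 1) = 2 - 1*14 = 2 - 14 = -12)
A(D, h) = -3 + h
o(J) = 2*J*(-12 + J) (o(J) = (J + J)*(J - 12) = (2*J)*(-12 + J) = 2*J*(-12 + J))
(-5*o(-1))*M(A(-4, 5)) = -10*(-1)*(-12 - 1)*3 = -10*(-1)*(-13)*3 = -5*26*3 = -130*3 = -390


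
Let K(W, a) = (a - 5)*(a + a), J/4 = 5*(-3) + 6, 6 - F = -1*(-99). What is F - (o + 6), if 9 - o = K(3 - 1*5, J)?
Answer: 2844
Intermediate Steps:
F = -93 (F = 6 - (-1)*(-99) = 6 - 1*99 = 6 - 99 = -93)
J = -36 (J = 4*(5*(-3) + 6) = 4*(-15 + 6) = 4*(-9) = -36)
K(W, a) = 2*a*(-5 + a) (K(W, a) = (-5 + a)*(2*a) = 2*a*(-5 + a))
o = -2943 (o = 9 - 2*(-36)*(-5 - 36) = 9 - 2*(-36)*(-41) = 9 - 1*2952 = 9 - 2952 = -2943)
F - (o + 6) = -93 - (-2943 + 6) = -93 - 1*(-2937) = -93 + 2937 = 2844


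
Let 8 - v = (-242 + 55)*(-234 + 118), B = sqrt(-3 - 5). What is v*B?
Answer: -43368*I*sqrt(2) ≈ -61332.0*I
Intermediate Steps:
B = 2*I*sqrt(2) (B = sqrt(-8) = 2*I*sqrt(2) ≈ 2.8284*I)
v = -21684 (v = 8 - (-242 + 55)*(-234 + 118) = 8 - (-187)*(-116) = 8 - 1*21692 = 8 - 21692 = -21684)
v*B = -43368*I*sqrt(2)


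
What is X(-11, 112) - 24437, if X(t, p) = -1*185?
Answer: -24622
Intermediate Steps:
X(t, p) = -185
X(-11, 112) - 24437 = -185 - 24437 = -24622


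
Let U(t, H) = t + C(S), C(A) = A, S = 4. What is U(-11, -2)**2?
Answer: 49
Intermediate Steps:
U(t, H) = 4 + t (U(t, H) = t + 4 = 4 + t)
U(-11, -2)**2 = (4 - 11)**2 = (-7)**2 = 49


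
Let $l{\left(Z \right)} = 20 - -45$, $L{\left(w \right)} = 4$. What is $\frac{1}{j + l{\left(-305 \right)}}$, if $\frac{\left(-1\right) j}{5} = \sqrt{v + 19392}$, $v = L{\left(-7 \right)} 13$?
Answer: $- \frac{13}{96375} - \frac{2 \sqrt{4861}}{96375} \approx -0.0015818$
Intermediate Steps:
$l{\left(Z \right)} = 65$ ($l{\left(Z \right)} = 20 + 45 = 65$)
$v = 52$ ($v = 4 \cdot 13 = 52$)
$j = - 10 \sqrt{4861}$ ($j = - 5 \sqrt{52 + 19392} = - 5 \sqrt{19444} = - 5 \cdot 2 \sqrt{4861} = - 10 \sqrt{4861} \approx -697.21$)
$\frac{1}{j + l{\left(-305 \right)}} = \frac{1}{- 10 \sqrt{4861} + 65} = \frac{1}{65 - 10 \sqrt{4861}}$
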